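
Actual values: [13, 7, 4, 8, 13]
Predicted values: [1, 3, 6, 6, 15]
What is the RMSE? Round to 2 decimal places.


MSE = 34.4000. RMSE = sqrt(34.4000) = 5.87.

5.87


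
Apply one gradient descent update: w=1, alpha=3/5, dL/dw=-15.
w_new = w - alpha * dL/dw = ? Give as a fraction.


w_new = 1 - 3/5 * -15 = 1 - -9 = 10.

10


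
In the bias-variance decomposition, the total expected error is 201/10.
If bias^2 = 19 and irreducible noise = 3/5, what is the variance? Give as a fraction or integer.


Total error = bias^2 + variance + irreducible noise. So variance = 201/10 - 19 - 3/5 = 1/2.

1/2


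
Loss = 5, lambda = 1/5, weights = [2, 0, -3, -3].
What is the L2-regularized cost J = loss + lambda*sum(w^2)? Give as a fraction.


L2 sq norm = sum(w^2) = 22. J = 5 + 1/5 * 22 = 47/5.

47/5


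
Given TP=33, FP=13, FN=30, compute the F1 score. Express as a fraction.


Precision = 33/46 = 33/46. Recall = 33/63 = 11/21. F1 = 2*P*R/(P+R) = 66/109.

66/109


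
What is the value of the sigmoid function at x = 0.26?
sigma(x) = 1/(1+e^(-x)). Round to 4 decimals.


sigma(0.26) = 1/(1+e^(-0.26)) = 1/(1+0.771052) = 1/1.771052 = 0.5646.

0.5646


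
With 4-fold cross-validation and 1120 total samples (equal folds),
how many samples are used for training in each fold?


Each validation fold has 1120/4 = 280 samples. Training set = 1120 - 280 = 840.

840


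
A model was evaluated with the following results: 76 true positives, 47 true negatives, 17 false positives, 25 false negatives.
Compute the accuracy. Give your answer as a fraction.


Accuracy = (TP + TN) / (TP + TN + FP + FN) = (76 + 47) / 165 = 41/55.

41/55


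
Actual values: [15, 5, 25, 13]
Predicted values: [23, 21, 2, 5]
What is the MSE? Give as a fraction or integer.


MSE = (1/4) * ((15-23)^2=64 + (5-21)^2=256 + (25-2)^2=529 + (13-5)^2=64). Sum = 913. MSE = 913/4.

913/4


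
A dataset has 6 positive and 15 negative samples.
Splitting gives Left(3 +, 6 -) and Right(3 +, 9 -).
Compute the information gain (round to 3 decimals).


H(parent) = 0.8631. H(left) = 0.9183, H(right) = 0.8113. Weighted = (9/21)*0.9183 + (12/21)*0.8113 = 0.8572. IG = 0.8631 - 0.8572 = 0.0059, which rounds to 0.006.

0.006


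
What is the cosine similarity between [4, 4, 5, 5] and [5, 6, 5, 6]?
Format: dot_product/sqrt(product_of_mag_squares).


dot = 99. |a|^2 = 82, |b|^2 = 122. cos = 99/sqrt(10004).

99/sqrt(10004)


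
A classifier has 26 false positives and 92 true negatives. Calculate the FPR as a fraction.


FPR = FP / (FP + TN) = 26 / 118 = 13/59.

13/59


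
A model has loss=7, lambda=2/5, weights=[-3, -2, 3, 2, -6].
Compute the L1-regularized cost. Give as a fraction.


L1 norm = sum(|w|) = 16. J = 7 + 2/5 * 16 = 67/5.

67/5


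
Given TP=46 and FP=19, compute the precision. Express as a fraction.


Precision = TP / (TP + FP) = 46 / 65 = 46/65.

46/65


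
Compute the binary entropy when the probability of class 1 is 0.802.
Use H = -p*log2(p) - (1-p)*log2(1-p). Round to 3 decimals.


H = -0.802*log2(0.802) - 0.198*log2(0.198) = 0.718.

0.718


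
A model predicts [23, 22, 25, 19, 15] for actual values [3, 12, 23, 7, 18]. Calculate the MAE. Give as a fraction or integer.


MAE = (1/5) * (|3-23|=20 + |12-22|=10 + |23-25|=2 + |7-19|=12 + |18-15|=3). Sum = 47. MAE = 47/5.

47/5


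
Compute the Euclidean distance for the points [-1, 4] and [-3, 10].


d = sqrt(sum of squared differences). (-1--3)^2=4, (4-10)^2=36. Sum = 40.

sqrt(40)


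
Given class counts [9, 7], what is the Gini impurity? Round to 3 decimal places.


Total = 16. Proportions: 9/16, 7/16. sum(p_i^2) = 0.5078. Gini = 1 - 0.5078 = 0.4922, which rounds to 0.492.

0.492


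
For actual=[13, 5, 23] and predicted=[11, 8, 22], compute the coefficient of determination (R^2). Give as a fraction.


Mean(y) = 41/3. SS_res = 14. SS_tot = 488/3. R^2 = 1 - 14/(488/3) = 223/244.

223/244


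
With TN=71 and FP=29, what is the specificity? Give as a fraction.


Specificity = TN / (TN + FP) = 71 / 100 = 71/100.

71/100


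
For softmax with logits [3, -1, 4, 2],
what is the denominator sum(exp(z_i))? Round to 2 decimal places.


Denom = e^3=20.0855 + e^-1=0.3679 + e^4=54.5982 + e^2=7.3891. Sum = 82.4407, which rounds to 82.44.

82.44


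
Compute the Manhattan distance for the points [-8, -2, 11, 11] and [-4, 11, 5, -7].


d = sum of absolute differences: |-8--4|=4 + |-2-11|=13 + |11-5|=6 + |11--7|=18 = 41.

41


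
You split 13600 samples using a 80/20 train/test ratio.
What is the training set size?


Test set = 13600 * 20% = 2720. Training set = 13600 - 2720 = 10880.

10880


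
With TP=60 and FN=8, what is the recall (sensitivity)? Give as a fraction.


Recall = TP / (TP + FN) = 60 / 68 = 15/17.

15/17


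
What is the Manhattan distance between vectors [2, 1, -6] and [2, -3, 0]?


d = sum of absolute differences: |2-2|=0 + |1--3|=4 + |-6-0|=6 = 10.

10


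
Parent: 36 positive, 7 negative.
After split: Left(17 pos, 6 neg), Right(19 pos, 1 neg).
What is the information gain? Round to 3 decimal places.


H(parent) = 0.6409. H(left) = 0.8281, H(right) = 0.2864. Weighted = (23/43)*0.8281 + (20/43)*0.2864 = 0.5761. IG = 0.6409 - 0.5761 = 0.0648, which rounds to 0.065.

0.065


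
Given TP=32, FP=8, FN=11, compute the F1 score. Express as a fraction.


Precision = 32/40 = 4/5. Recall = 32/43 = 32/43. F1 = 2*P*R/(P+R) = 64/83.

64/83


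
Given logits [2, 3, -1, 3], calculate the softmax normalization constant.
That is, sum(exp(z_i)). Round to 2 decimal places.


Denom = e^2=7.3891 + e^3=20.0855 + e^-1=0.3679 + e^3=20.0855. Sum = 47.9280, which rounds to 47.93.

47.93


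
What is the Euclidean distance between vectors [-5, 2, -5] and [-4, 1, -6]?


d = sqrt(sum of squared differences). (-5--4)^2=1, (2-1)^2=1, (-5--6)^2=1. Sum = 3.

sqrt(3)


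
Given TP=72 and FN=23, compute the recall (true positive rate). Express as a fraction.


Recall = TP / (TP + FN) = 72 / 95 = 72/95.

72/95


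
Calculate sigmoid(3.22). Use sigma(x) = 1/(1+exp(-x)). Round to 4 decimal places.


sigma(3.22) = 1/(1+e^(-3.22)) = 1/(1+0.039955) = 1/1.039955 = 0.9616.

0.9616


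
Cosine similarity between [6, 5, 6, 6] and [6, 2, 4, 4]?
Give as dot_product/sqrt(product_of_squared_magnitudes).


dot = 94. |a|^2 = 133, |b|^2 = 72. cos = 94/sqrt(9576).

94/sqrt(9576)


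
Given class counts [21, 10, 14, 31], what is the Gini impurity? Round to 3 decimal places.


Total = 76. Proportions: 21/76, 10/76, 14/76, 31/76. sum(p_i^2) = 0.2940. Gini = 1 - 0.2940 = 0.7060, which rounds to 0.706.

0.706


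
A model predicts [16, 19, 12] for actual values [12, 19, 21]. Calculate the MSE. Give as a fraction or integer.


MSE = (1/3) * ((12-16)^2=16 + (19-19)^2=0 + (21-12)^2=81). Sum = 97. MSE = 97/3.

97/3


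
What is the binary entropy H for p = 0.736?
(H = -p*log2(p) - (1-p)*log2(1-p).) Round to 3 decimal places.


H = -0.736*log2(0.736) - 0.264*log2(0.264) = 0.833.

0.833


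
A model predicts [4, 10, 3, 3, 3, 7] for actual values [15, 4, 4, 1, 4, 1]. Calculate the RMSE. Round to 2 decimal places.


MSE = 33.1667. RMSE = sqrt(33.1667) = 5.76.

5.76


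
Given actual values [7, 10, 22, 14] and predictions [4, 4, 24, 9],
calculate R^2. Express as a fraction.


Mean(y) = 53/4. SS_res = 74. SS_tot = 507/4. R^2 = 1 - 74/(507/4) = 211/507.

211/507


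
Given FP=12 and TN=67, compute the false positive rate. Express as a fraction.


FPR = FP / (FP + TN) = 12 / 79 = 12/79.

12/79


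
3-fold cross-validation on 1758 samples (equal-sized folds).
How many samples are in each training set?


Each validation fold has 1758/3 = 586 samples. Training set = 1758 - 586 = 1172.

1172


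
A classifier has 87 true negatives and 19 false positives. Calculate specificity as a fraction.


Specificity = TN / (TN + FP) = 87 / 106 = 87/106.

87/106


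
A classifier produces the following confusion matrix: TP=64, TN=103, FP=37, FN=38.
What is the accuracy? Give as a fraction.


Accuracy = (TP + TN) / (TP + TN + FP + FN) = (64 + 103) / 242 = 167/242.

167/242


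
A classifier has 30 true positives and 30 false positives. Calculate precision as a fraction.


Precision = TP / (TP + FP) = 30 / 60 = 1/2.

1/2


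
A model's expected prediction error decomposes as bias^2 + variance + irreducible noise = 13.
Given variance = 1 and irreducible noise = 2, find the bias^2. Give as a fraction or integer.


Total error = bias^2 + variance + irreducible noise. So bias^2 = 13 - 1 - 2 = 10.

10


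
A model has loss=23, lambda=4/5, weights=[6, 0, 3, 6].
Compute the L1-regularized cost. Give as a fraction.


L1 norm = sum(|w|) = 15. J = 23 + 4/5 * 15 = 35.

35


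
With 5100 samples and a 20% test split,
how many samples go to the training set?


Test set = 5100 * 20% = 1020. Training set = 5100 - 1020 = 4080.

4080


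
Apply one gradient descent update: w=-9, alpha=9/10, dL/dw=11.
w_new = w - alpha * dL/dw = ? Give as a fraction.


w_new = -9 - 9/10 * 11 = -9 - 99/10 = -189/10.

-189/10


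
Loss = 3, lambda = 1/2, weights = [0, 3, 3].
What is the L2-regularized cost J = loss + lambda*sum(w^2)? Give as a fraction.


L2 sq norm = sum(w^2) = 18. J = 3 + 1/2 * 18 = 12.

12


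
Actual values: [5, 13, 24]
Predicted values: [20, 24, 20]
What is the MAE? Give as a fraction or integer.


MAE = (1/3) * (|5-20|=15 + |13-24|=11 + |24-20|=4). Sum = 30. MAE = 10.

10


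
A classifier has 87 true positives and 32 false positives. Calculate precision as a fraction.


Precision = TP / (TP + FP) = 87 / 119 = 87/119.

87/119


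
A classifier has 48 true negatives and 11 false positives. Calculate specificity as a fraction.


Specificity = TN / (TN + FP) = 48 / 59 = 48/59.

48/59


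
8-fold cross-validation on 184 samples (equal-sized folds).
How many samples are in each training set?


Each validation fold has 184/8 = 23 samples. Training set = 184 - 23 = 161.

161


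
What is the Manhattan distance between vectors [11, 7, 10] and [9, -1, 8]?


d = sum of absolute differences: |11-9|=2 + |7--1|=8 + |10-8|=2 = 12.

12


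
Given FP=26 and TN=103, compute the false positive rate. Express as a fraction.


FPR = FP / (FP + TN) = 26 / 129 = 26/129.

26/129


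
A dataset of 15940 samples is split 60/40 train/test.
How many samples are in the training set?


Test set = 15940 * 40% = 6376. Training set = 15940 - 6376 = 9564.

9564


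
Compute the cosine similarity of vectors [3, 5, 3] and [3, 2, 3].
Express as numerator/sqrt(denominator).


dot = 28. |a|^2 = 43, |b|^2 = 22. cos = 28/sqrt(946).

28/sqrt(946)


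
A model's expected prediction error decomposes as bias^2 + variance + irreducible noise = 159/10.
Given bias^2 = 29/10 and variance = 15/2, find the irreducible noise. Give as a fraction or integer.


Total error = bias^2 + variance + irreducible noise. So irreducible noise = 159/10 - 29/10 - 15/2 = 11/2.

11/2


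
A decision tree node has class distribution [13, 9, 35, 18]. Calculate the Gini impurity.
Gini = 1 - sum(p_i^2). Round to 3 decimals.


Total = 75. Proportions: 13/75, 9/75, 35/75, 18/75. sum(p_i^2) = 0.3198. Gini = 1 - 0.3198 = 0.6802, which rounds to 0.680.

0.680


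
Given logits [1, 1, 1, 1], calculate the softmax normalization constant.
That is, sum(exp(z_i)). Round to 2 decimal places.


Denom = e^1=2.7183 + e^1=2.7183 + e^1=2.7183 + e^1=2.7183. Sum = 10.8732, which rounds to 10.87.

10.87


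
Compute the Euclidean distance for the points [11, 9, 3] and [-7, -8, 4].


d = sqrt(sum of squared differences). (11--7)^2=324, (9--8)^2=289, (3-4)^2=1. Sum = 614.

sqrt(614)


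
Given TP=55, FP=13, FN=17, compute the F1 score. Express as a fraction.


Precision = 55/68 = 55/68. Recall = 55/72 = 55/72. F1 = 2*P*R/(P+R) = 11/14.

11/14


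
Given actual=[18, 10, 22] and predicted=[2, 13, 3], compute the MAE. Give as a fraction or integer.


MAE = (1/3) * (|18-2|=16 + |10-13|=3 + |22-3|=19). Sum = 38. MAE = 38/3.

38/3


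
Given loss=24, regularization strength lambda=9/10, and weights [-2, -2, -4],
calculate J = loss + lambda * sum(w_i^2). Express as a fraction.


L2 sq norm = sum(w^2) = 24. J = 24 + 9/10 * 24 = 228/5.

228/5


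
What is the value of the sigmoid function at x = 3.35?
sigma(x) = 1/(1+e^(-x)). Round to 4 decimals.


sigma(3.35) = 1/(1+e^(-3.35)) = 1/(1+0.035084) = 1/1.035084 = 0.9661.

0.9661


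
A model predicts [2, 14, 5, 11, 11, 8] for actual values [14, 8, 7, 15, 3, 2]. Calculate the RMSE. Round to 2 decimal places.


MSE = 50.0000. RMSE = sqrt(50.0000) = 7.07.

7.07


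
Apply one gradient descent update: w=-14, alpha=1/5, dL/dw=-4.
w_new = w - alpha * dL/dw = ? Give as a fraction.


w_new = -14 - 1/5 * -4 = -14 - -4/5 = -66/5.

-66/5


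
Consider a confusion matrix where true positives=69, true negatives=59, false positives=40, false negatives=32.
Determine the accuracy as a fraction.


Accuracy = (TP + TN) / (TP + TN + FP + FN) = (69 + 59) / 200 = 16/25.

16/25


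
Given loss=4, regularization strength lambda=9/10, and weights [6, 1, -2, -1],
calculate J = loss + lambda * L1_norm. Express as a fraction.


L1 norm = sum(|w|) = 10. J = 4 + 9/10 * 10 = 13.

13


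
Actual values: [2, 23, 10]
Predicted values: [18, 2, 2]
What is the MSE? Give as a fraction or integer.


MSE = (1/3) * ((2-18)^2=256 + (23-2)^2=441 + (10-2)^2=64). Sum = 761. MSE = 761/3.

761/3


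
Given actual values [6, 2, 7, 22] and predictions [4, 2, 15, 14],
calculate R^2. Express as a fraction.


Mean(y) = 37/4. SS_res = 132. SS_tot = 923/4. R^2 = 1 - 132/(923/4) = 395/923.

395/923


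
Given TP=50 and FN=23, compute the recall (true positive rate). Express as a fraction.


Recall = TP / (TP + FN) = 50 / 73 = 50/73.

50/73


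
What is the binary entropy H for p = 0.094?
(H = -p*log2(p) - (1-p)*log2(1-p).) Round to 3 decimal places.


H = -0.094*log2(0.094) - 0.906*log2(0.906) = 0.450.

0.450


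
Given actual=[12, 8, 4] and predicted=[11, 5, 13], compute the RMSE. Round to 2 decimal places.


MSE = 30.3333. RMSE = sqrt(30.3333) = 5.51.

5.51


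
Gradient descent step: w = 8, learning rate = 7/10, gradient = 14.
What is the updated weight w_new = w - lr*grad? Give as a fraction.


w_new = 8 - 7/10 * 14 = 8 - 49/5 = -9/5.

-9/5


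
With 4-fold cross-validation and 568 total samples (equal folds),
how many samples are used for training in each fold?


Each validation fold has 568/4 = 142 samples. Training set = 568 - 142 = 426.

426


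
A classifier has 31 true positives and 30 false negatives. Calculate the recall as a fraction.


Recall = TP / (TP + FN) = 31 / 61 = 31/61.

31/61


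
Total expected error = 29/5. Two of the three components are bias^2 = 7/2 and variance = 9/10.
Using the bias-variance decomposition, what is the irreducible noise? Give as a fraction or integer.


Total error = bias^2 + variance + irreducible noise. So irreducible noise = 29/5 - 7/2 - 9/10 = 7/5.

7/5


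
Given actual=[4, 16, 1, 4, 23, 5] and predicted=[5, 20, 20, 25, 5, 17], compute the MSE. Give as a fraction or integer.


MSE = (1/6) * ((4-5)^2=1 + (16-20)^2=16 + (1-20)^2=361 + (4-25)^2=441 + (23-5)^2=324 + (5-17)^2=144). Sum = 1287. MSE = 429/2.

429/2


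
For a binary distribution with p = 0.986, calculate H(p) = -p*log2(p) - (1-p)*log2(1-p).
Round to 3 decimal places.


H = -0.986*log2(0.986) - 0.014*log2(0.014) = 0.106.

0.106


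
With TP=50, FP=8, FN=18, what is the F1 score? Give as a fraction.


Precision = 50/58 = 25/29. Recall = 50/68 = 25/34. F1 = 2*P*R/(P+R) = 50/63.

50/63


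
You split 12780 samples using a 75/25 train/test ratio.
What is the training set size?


Test set = 12780 * 25% = 3195. Training set = 12780 - 3195 = 9585.

9585


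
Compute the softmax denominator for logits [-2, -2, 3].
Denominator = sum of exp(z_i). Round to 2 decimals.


Denom = e^-2=0.1353 + e^-2=0.1353 + e^3=20.0855. Sum = 20.3561, which rounds to 20.36.

20.36


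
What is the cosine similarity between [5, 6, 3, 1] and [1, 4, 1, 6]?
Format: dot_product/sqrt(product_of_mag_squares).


dot = 38. |a|^2 = 71, |b|^2 = 54. cos = 38/sqrt(3834).

38/sqrt(3834)


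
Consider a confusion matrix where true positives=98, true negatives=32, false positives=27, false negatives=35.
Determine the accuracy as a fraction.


Accuracy = (TP + TN) / (TP + TN + FP + FN) = (98 + 32) / 192 = 65/96.

65/96


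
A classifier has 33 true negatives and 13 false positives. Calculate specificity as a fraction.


Specificity = TN / (TN + FP) = 33 / 46 = 33/46.

33/46


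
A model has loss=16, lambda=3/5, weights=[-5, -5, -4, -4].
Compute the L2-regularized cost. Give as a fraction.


L2 sq norm = sum(w^2) = 82. J = 16 + 3/5 * 82 = 326/5.

326/5


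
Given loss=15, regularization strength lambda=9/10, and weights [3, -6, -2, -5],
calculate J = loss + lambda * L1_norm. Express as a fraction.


L1 norm = sum(|w|) = 16. J = 15 + 9/10 * 16 = 147/5.

147/5


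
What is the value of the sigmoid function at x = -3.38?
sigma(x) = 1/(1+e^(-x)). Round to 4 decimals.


sigma(-3.38) = 1/(1+e^(3.38)) = 1/(1+29.370771) = 1/30.370771 = 0.0329.

0.0329


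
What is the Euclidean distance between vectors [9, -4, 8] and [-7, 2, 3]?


d = sqrt(sum of squared differences). (9--7)^2=256, (-4-2)^2=36, (8-3)^2=25. Sum = 317.

sqrt(317)


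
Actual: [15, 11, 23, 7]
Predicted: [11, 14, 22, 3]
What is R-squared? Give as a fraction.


Mean(y) = 14. SS_res = 42. SS_tot = 140. R^2 = 1 - 42/(140) = 7/10.

7/10


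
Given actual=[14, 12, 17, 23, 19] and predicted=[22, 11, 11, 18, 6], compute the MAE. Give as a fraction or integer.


MAE = (1/5) * (|14-22|=8 + |12-11|=1 + |17-11|=6 + |23-18|=5 + |19-6|=13). Sum = 33. MAE = 33/5.

33/5


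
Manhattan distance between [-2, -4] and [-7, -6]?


d = sum of absolute differences: |-2--7|=5 + |-4--6|=2 = 7.

7


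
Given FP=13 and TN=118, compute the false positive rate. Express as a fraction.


FPR = FP / (FP + TN) = 13 / 131 = 13/131.

13/131


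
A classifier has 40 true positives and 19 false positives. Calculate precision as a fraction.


Precision = TP / (TP + FP) = 40 / 59 = 40/59.

40/59


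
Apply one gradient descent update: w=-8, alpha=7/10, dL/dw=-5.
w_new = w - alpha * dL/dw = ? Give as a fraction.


w_new = -8 - 7/10 * -5 = -8 - -7/2 = -9/2.

-9/2


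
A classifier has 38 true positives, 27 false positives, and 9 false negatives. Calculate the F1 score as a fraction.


Precision = 38/65 = 38/65. Recall = 38/47 = 38/47. F1 = 2*P*R/(P+R) = 19/28.

19/28


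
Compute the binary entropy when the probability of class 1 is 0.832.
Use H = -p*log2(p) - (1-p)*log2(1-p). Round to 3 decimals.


H = -0.832*log2(0.832) - 0.168*log2(0.168) = 0.653.

0.653


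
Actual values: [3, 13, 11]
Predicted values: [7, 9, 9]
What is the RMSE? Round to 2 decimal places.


MSE = 12.0000. RMSE = sqrt(12.0000) = 3.46.

3.46


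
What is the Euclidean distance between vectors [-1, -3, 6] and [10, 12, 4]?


d = sqrt(sum of squared differences). (-1-10)^2=121, (-3-12)^2=225, (6-4)^2=4. Sum = 350.

sqrt(350)


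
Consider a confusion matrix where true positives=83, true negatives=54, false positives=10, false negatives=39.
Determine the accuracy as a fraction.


Accuracy = (TP + TN) / (TP + TN + FP + FN) = (83 + 54) / 186 = 137/186.

137/186


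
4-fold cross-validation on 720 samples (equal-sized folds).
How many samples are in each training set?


Each validation fold has 720/4 = 180 samples. Training set = 720 - 180 = 540.

540


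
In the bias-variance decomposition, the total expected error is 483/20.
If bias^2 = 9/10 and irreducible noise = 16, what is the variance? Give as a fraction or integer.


Total error = bias^2 + variance + irreducible noise. So variance = 483/20 - 9/10 - 16 = 29/4.

29/4


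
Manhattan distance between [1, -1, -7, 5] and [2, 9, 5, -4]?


d = sum of absolute differences: |1-2|=1 + |-1-9|=10 + |-7-5|=12 + |5--4|=9 = 32.

32


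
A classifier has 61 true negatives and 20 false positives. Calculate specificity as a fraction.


Specificity = TN / (TN + FP) = 61 / 81 = 61/81.

61/81


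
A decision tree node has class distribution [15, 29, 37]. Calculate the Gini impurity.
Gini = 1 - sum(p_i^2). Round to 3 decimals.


Total = 81. Proportions: 15/81, 29/81, 37/81. sum(p_i^2) = 0.3711. Gini = 1 - 0.3711 = 0.6289, which rounds to 0.629.

0.629


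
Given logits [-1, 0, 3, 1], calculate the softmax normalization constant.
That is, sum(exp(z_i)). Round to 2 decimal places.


Denom = e^-1=0.3679 + e^0=1.0000 + e^3=20.0855 + e^1=2.7183. Sum = 24.1717, which rounds to 24.17.

24.17


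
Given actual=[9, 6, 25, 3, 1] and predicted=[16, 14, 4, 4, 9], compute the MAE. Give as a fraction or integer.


MAE = (1/5) * (|9-16|=7 + |6-14|=8 + |25-4|=21 + |3-4|=1 + |1-9|=8). Sum = 45. MAE = 9.

9


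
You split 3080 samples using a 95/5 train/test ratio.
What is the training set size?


Test set = 3080 * 5% = 154. Training set = 3080 - 154 = 2926.

2926


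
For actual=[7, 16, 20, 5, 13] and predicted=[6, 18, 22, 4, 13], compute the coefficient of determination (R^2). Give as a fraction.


Mean(y) = 61/5. SS_res = 10. SS_tot = 774/5. R^2 = 1 - 10/(774/5) = 362/387.

362/387


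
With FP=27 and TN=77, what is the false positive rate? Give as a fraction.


FPR = FP / (FP + TN) = 27 / 104 = 27/104.

27/104


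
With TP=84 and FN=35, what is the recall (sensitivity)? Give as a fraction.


Recall = TP / (TP + FN) = 84 / 119 = 12/17.

12/17


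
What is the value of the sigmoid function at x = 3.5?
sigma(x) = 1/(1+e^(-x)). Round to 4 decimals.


sigma(3.5) = 1/(1+e^(-3.5)) = 1/(1+0.030197) = 1/1.030197 = 0.9707.

0.9707


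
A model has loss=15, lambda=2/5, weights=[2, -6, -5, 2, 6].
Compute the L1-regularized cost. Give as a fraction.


L1 norm = sum(|w|) = 21. J = 15 + 2/5 * 21 = 117/5.

117/5


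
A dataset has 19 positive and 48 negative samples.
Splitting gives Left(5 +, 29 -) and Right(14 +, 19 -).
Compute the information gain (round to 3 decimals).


H(parent) = 0.8603. H(left) = 0.6024, H(right) = 0.9834. Weighted = (34/67)*0.6024 + (33/67)*0.9834 = 0.7901. IG = 0.8603 - 0.7901 = 0.0702, which rounds to 0.070.

0.070


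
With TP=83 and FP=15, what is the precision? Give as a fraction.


Precision = TP / (TP + FP) = 83 / 98 = 83/98.

83/98


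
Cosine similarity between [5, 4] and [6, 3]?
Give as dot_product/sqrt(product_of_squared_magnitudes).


dot = 42. |a|^2 = 41, |b|^2 = 45. cos = 42/sqrt(1845).

42/sqrt(1845)


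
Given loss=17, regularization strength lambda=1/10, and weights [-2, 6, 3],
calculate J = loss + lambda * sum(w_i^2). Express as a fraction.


L2 sq norm = sum(w^2) = 49. J = 17 + 1/10 * 49 = 219/10.

219/10


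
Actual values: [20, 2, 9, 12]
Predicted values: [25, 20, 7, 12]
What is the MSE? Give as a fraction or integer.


MSE = (1/4) * ((20-25)^2=25 + (2-20)^2=324 + (9-7)^2=4 + (12-12)^2=0). Sum = 353. MSE = 353/4.

353/4


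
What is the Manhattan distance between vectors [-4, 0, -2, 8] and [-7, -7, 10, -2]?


d = sum of absolute differences: |-4--7|=3 + |0--7|=7 + |-2-10|=12 + |8--2|=10 = 32.

32


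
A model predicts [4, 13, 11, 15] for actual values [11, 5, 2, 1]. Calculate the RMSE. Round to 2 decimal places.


MSE = 97.5000. RMSE = sqrt(97.5000) = 9.87.

9.87


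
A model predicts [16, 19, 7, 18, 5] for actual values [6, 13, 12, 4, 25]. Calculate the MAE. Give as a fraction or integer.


MAE = (1/5) * (|6-16|=10 + |13-19|=6 + |12-7|=5 + |4-18|=14 + |25-5|=20). Sum = 55. MAE = 11.

11


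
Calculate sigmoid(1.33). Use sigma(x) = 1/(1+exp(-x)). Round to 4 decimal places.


sigma(1.33) = 1/(1+e^(-1.33)) = 1/(1+0.264477) = 1/1.264477 = 0.7908.

0.7908


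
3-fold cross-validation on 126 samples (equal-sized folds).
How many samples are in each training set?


Each validation fold has 126/3 = 42 samples. Training set = 126 - 42 = 84.

84


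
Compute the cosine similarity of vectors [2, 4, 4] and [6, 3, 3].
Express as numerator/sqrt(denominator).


dot = 36. |a|^2 = 36, |b|^2 = 54. cos = 36/sqrt(1944).

36/sqrt(1944)


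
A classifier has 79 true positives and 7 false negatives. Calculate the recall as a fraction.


Recall = TP / (TP + FN) = 79 / 86 = 79/86.

79/86


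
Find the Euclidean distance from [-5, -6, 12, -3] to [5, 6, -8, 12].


d = sqrt(sum of squared differences). (-5-5)^2=100, (-6-6)^2=144, (12--8)^2=400, (-3-12)^2=225. Sum = 869.

sqrt(869)


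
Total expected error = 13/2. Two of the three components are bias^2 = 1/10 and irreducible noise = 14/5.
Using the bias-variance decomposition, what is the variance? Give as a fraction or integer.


Total error = bias^2 + variance + irreducible noise. So variance = 13/2 - 1/10 - 14/5 = 18/5.

18/5


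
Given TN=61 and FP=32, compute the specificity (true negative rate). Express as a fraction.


Specificity = TN / (TN + FP) = 61 / 93 = 61/93.

61/93


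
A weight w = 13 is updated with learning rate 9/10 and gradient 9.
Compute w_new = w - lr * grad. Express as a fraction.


w_new = 13 - 9/10 * 9 = 13 - 81/10 = 49/10.

49/10


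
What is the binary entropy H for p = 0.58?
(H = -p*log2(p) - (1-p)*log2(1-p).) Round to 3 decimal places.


H = -0.58*log2(0.58) - 0.42*log2(0.42) = 0.981.

0.981


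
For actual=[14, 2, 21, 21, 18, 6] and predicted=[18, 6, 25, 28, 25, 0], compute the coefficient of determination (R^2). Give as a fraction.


Mean(y) = 41/3. SS_res = 182. SS_tot = 964/3. R^2 = 1 - 182/(964/3) = 209/482.

209/482


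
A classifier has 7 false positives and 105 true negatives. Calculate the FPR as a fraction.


FPR = FP / (FP + TN) = 7 / 112 = 1/16.

1/16


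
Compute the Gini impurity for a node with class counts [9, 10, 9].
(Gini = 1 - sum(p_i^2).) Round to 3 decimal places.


Total = 28. Proportions: 9/28, 10/28, 9/28. sum(p_i^2) = 0.3342. Gini = 1 - 0.3342 = 0.6658, which rounds to 0.666.

0.666


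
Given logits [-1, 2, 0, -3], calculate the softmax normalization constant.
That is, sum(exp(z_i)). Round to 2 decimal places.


Denom = e^-1=0.3679 + e^2=7.3891 + e^0=1.0000 + e^-3=0.0498. Sum = 8.8068, which rounds to 8.81.

8.81


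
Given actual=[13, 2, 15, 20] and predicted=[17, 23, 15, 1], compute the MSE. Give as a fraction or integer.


MSE = (1/4) * ((13-17)^2=16 + (2-23)^2=441 + (15-15)^2=0 + (20-1)^2=361). Sum = 818. MSE = 409/2.

409/2


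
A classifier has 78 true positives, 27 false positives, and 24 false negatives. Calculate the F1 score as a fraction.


Precision = 78/105 = 26/35. Recall = 78/102 = 13/17. F1 = 2*P*R/(P+R) = 52/69.

52/69


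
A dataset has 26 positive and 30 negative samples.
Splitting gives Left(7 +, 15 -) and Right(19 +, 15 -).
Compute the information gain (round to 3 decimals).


H(parent) = 0.9963. H(left) = 0.9024, H(right) = 0.9900. Weighted = (22/56)*0.9024 + (34/56)*0.9900 = 0.9556. IG = 0.9963 - 0.9556 = 0.0407, which rounds to 0.041.

0.041


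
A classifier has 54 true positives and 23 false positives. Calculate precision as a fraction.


Precision = TP / (TP + FP) = 54 / 77 = 54/77.

54/77


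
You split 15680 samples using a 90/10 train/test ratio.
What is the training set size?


Test set = 15680 * 10% = 1568. Training set = 15680 - 1568 = 14112.

14112


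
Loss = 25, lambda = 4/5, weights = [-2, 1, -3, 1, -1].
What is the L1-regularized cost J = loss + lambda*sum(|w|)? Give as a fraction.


L1 norm = sum(|w|) = 8. J = 25 + 4/5 * 8 = 157/5.

157/5


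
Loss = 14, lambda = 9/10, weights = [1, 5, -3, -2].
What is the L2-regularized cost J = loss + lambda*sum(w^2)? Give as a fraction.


L2 sq norm = sum(w^2) = 39. J = 14 + 9/10 * 39 = 491/10.

491/10


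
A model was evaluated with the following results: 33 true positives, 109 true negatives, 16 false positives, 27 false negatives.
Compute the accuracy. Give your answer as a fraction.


Accuracy = (TP + TN) / (TP + TN + FP + FN) = (33 + 109) / 185 = 142/185.

142/185


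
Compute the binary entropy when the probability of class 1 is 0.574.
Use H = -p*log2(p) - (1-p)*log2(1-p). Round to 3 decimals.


H = -0.574*log2(0.574) - 0.426*log2(0.426) = 0.984.

0.984


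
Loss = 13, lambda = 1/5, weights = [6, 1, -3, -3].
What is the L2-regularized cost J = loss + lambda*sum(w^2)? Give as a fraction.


L2 sq norm = sum(w^2) = 55. J = 13 + 1/5 * 55 = 24.

24


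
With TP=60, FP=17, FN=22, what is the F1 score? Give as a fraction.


Precision = 60/77 = 60/77. Recall = 60/82 = 30/41. F1 = 2*P*R/(P+R) = 40/53.

40/53


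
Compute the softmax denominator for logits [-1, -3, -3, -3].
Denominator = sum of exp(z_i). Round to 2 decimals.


Denom = e^-1=0.3679 + e^-3=0.0498 + e^-3=0.0498 + e^-3=0.0498. Sum = 0.5173, which rounds to 0.52.

0.52


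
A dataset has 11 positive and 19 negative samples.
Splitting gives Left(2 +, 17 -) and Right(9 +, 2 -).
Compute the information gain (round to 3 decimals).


H(parent) = 0.9481. H(left) = 0.4855, H(right) = 0.6840. Weighted = (19/30)*0.4855 + (11/30)*0.6840 = 0.5583. IG = 0.9481 - 0.5583 = 0.3898, which rounds to 0.390.

0.390


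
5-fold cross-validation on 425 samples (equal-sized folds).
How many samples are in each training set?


Each validation fold has 425/5 = 85 samples. Training set = 425 - 85 = 340.

340


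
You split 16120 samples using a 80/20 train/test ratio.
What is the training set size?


Test set = 16120 * 20% = 3224. Training set = 16120 - 3224 = 12896.

12896


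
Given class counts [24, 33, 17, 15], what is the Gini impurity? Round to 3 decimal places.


Total = 89. Proportions: 24/89, 33/89, 17/89, 15/89. sum(p_i^2) = 0.2751. Gini = 1 - 0.2751 = 0.7249, which rounds to 0.725.

0.725


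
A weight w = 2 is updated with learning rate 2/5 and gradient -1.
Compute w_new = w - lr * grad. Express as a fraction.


w_new = 2 - 2/5 * -1 = 2 - -2/5 = 12/5.

12/5


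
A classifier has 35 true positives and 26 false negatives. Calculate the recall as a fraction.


Recall = TP / (TP + FN) = 35 / 61 = 35/61.

35/61


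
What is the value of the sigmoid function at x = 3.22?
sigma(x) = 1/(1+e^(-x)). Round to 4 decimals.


sigma(3.22) = 1/(1+e^(-3.22)) = 1/(1+0.039955) = 1/1.039955 = 0.9616.

0.9616


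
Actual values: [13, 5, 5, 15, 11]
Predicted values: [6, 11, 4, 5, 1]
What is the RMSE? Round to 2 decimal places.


MSE = 57.2000. RMSE = sqrt(57.2000) = 7.56.

7.56


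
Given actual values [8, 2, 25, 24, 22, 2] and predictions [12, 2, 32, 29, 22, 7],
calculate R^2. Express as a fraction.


Mean(y) = 83/6. SS_res = 115. SS_tot = 3653/6. R^2 = 1 - 115/(3653/6) = 2963/3653.

2963/3653


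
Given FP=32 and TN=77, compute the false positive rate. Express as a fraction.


FPR = FP / (FP + TN) = 32 / 109 = 32/109.

32/109


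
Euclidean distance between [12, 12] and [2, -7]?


d = sqrt(sum of squared differences). (12-2)^2=100, (12--7)^2=361. Sum = 461.

sqrt(461)


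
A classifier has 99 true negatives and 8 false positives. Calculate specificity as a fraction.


Specificity = TN / (TN + FP) = 99 / 107 = 99/107.

99/107


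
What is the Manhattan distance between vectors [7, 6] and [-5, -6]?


d = sum of absolute differences: |7--5|=12 + |6--6|=12 = 24.

24


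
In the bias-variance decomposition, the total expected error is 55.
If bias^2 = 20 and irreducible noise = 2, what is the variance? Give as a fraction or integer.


Total error = bias^2 + variance + irreducible noise. So variance = 55 - 20 - 2 = 33.

33


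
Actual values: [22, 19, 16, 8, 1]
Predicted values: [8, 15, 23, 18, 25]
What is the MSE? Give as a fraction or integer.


MSE = (1/5) * ((22-8)^2=196 + (19-15)^2=16 + (16-23)^2=49 + (8-18)^2=100 + (1-25)^2=576). Sum = 937. MSE = 937/5.

937/5


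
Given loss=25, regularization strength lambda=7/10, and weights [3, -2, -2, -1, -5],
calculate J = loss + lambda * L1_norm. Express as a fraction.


L1 norm = sum(|w|) = 13. J = 25 + 7/10 * 13 = 341/10.

341/10


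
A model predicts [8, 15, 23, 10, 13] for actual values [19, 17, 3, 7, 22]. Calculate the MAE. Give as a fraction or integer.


MAE = (1/5) * (|19-8|=11 + |17-15|=2 + |3-23|=20 + |7-10|=3 + |22-13|=9). Sum = 45. MAE = 9.

9


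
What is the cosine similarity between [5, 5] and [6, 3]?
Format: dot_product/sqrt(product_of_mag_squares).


dot = 45. |a|^2 = 50, |b|^2 = 45. cos = 45/sqrt(2250).

45/sqrt(2250)


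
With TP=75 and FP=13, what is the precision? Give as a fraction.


Precision = TP / (TP + FP) = 75 / 88 = 75/88.

75/88


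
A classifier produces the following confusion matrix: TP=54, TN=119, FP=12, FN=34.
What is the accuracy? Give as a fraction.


Accuracy = (TP + TN) / (TP + TN + FP + FN) = (54 + 119) / 219 = 173/219.

173/219


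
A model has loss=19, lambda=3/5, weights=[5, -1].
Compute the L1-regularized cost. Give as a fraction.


L1 norm = sum(|w|) = 6. J = 19 + 3/5 * 6 = 113/5.

113/5


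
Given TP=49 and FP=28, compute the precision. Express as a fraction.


Precision = TP / (TP + FP) = 49 / 77 = 7/11.

7/11


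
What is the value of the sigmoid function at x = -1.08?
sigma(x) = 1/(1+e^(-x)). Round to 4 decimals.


sigma(-1.08) = 1/(1+e^(1.08)) = 1/(1+2.944680) = 1/3.944680 = 0.2535.

0.2535


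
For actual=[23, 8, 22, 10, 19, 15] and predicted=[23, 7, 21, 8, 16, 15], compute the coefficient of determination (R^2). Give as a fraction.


Mean(y) = 97/6. SS_res = 15. SS_tot = 1169/6. R^2 = 1 - 15/(1169/6) = 1079/1169.

1079/1169


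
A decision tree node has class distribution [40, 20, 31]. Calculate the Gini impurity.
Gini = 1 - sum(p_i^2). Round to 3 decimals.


Total = 91. Proportions: 40/91, 20/91, 31/91. sum(p_i^2) = 0.3576. Gini = 1 - 0.3576 = 0.6424, which rounds to 0.642.

0.642


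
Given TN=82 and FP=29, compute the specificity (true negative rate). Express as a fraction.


Specificity = TN / (TN + FP) = 82 / 111 = 82/111.

82/111


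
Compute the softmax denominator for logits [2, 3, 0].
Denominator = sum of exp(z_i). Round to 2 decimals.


Denom = e^2=7.3891 + e^3=20.0855 + e^0=1.0000. Sum = 28.4746, which rounds to 28.47.

28.47


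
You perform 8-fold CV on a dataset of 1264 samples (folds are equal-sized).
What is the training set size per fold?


Each validation fold has 1264/8 = 158 samples. Training set = 1264 - 158 = 1106.

1106


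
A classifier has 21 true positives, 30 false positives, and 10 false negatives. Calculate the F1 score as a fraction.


Precision = 21/51 = 7/17. Recall = 21/31 = 21/31. F1 = 2*P*R/(P+R) = 21/41.

21/41


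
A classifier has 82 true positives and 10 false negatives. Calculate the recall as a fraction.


Recall = TP / (TP + FN) = 82 / 92 = 41/46.

41/46


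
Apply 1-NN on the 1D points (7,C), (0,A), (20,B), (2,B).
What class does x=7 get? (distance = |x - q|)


Distances: |7-7|=0, |0-7|=7, |20-7|=13, |2-7|=5. 1 nearest: (7,C). Counts: {'C': 1}. Majority class: C.

C


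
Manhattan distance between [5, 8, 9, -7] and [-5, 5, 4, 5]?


d = sum of absolute differences: |5--5|=10 + |8-5|=3 + |9-4|=5 + |-7-5|=12 = 30.

30


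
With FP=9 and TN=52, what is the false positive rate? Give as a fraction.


FPR = FP / (FP + TN) = 9 / 61 = 9/61.

9/61


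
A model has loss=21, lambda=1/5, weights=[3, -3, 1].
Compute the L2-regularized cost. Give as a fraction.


L2 sq norm = sum(w^2) = 19. J = 21 + 1/5 * 19 = 124/5.

124/5


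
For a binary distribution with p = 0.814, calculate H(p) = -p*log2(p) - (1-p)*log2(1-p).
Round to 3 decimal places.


H = -0.814*log2(0.814) - 0.186*log2(0.186) = 0.693.

0.693


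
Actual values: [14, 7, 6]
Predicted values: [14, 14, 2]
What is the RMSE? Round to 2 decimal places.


MSE = 21.6667. RMSE = sqrt(21.6667) = 4.65.

4.65


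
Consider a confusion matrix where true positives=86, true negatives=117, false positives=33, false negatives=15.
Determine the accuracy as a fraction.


Accuracy = (TP + TN) / (TP + TN + FP + FN) = (86 + 117) / 251 = 203/251.

203/251


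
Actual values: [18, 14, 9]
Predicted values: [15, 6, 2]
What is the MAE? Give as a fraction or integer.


MAE = (1/3) * (|18-15|=3 + |14-6|=8 + |9-2|=7). Sum = 18. MAE = 6.

6


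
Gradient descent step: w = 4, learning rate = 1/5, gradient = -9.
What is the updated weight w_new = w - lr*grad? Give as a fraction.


w_new = 4 - 1/5 * -9 = 4 - -9/5 = 29/5.

29/5


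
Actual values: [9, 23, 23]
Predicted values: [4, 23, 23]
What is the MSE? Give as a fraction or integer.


MSE = (1/3) * ((9-4)^2=25 + (23-23)^2=0 + (23-23)^2=0). Sum = 25. MSE = 25/3.

25/3


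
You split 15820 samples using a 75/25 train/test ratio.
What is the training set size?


Test set = 15820 * 25% = 3955. Training set = 15820 - 3955 = 11865.

11865


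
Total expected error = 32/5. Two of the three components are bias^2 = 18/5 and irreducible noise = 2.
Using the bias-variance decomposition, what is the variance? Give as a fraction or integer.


Total error = bias^2 + variance + irreducible noise. So variance = 32/5 - 18/5 - 2 = 4/5.

4/5


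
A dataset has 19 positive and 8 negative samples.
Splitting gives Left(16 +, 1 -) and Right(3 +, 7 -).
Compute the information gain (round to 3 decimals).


H(parent) = 0.8767. H(left) = 0.3228, H(right) = 0.8813. Weighted = (17/27)*0.3228 + (10/27)*0.8813 = 0.5297. IG = 0.8767 - 0.5297 = 0.3470, which rounds to 0.347.

0.347


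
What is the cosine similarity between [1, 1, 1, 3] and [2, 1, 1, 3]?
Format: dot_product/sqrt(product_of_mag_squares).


dot = 13. |a|^2 = 12, |b|^2 = 15. cos = 13/sqrt(180).

13/sqrt(180)


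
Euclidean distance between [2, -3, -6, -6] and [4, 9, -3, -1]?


d = sqrt(sum of squared differences). (2-4)^2=4, (-3-9)^2=144, (-6--3)^2=9, (-6--1)^2=25. Sum = 182.

sqrt(182)


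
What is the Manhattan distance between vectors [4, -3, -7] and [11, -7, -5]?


d = sum of absolute differences: |4-11|=7 + |-3--7|=4 + |-7--5|=2 = 13.

13


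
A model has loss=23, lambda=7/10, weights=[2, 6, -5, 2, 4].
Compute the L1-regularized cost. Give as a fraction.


L1 norm = sum(|w|) = 19. J = 23 + 7/10 * 19 = 363/10.

363/10


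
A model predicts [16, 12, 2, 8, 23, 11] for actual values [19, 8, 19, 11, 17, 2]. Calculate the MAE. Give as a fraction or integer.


MAE = (1/6) * (|19-16|=3 + |8-12|=4 + |19-2|=17 + |11-8|=3 + |17-23|=6 + |2-11|=9). Sum = 42. MAE = 7.

7


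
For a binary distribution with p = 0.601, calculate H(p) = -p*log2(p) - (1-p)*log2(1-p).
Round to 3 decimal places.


H = -0.601*log2(0.601) - 0.399*log2(0.399) = 0.970.

0.970


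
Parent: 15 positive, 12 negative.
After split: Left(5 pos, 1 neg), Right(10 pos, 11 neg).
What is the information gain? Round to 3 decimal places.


H(parent) = 0.9911. H(left) = 0.6500, H(right) = 0.9984. Weighted = (6/27)*0.6500 + (21/27)*0.9984 = 0.9210. IG = 0.9911 - 0.9210 = 0.0701, which rounds to 0.070.

0.070


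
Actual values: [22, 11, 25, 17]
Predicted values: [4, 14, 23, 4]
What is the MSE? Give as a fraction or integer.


MSE = (1/4) * ((22-4)^2=324 + (11-14)^2=9 + (25-23)^2=4 + (17-4)^2=169). Sum = 506. MSE = 253/2.

253/2


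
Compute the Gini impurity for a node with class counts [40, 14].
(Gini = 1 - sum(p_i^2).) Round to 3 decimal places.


Total = 54. Proportions: 40/54, 14/54. sum(p_i^2) = 0.6159. Gini = 1 - 0.6159 = 0.3841, which rounds to 0.384.

0.384
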